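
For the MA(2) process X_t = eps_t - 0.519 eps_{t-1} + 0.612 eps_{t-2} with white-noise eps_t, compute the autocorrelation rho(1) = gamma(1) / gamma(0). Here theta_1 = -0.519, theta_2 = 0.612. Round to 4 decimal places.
\rho(1) = -0.5089

For an MA(q) process with theta_0 = 1, the autocovariance is
  gamma(k) = sigma^2 * sum_{i=0..q-k} theta_i * theta_{i+k},
and rho(k) = gamma(k) / gamma(0). Sigma^2 cancels.
  numerator   = (1)*(-0.519) + (-0.519)*(0.612) = -0.836628.
  denominator = (1)^2 + (-0.519)^2 + (0.612)^2 = 1.643905.
  rho(1) = -0.836628 / 1.643905 = -0.5089.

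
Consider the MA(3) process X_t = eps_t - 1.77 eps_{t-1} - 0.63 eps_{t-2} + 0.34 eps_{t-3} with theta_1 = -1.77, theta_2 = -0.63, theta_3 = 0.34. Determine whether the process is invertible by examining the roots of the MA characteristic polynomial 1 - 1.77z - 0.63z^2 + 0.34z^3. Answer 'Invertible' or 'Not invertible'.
\text{Not invertible}

The MA(q) characteristic polynomial is P(z) = 1 - 1.77z - 0.63z^2 + 0.34z^3.
Invertibility requires all roots to lie outside the unit circle, i.e. |z| > 1 for every root.
Degree 3: look for a simple real root z0 first, then factor out (1 - z/z0) and solve the remaining quadratic.
Testing z0 = 0.5: P(0.5) = 1 + (-1.77)(0.5) + (-0.63)(0.5)^2 + (0.34)(0.5)^3
  = 1 + (-0.885) + (-0.1575) + (0.0425) = 0.  So z_0 = 0.5 is a root, |z_0| = 0.5.
Divide out the factor (1 - 2 z) = (1 - z/z0) (since 1/z0 = 2):
  P(z) = (1 - 2 z)(1 + (0.23) z + (-0.17) z^2)
  [check: z-coef 0.23 - (2) = -1.77; z^2-coef -0.17 - (2)(0.23) = -0.63; z^3-coef -(2)(-0.17) = 0.34.]
Remaining roots from the quadratic factor 1 + (0.23) z + (-0.17) z^2:
  Set 1 + (0.23) z + (-0.17) z^2 = 0, i.e. a z^2 + b z + c = 0 with a = -0.17, b = 0.23, c = 1.
  Discriminant D = b^2 - 4ac = (0.23)^2 - 4*(-0.17)*1 = 0.0529 - (-0.68) = 0.7329.
  D >= 0, so the roots are real: z = (-b +/- sqrt(D)) / (2a) = (-0.23 +/- 0.856096) / (-0.34).
    z_1 = (-0.23 + 0.856096) / (-0.34) = -1.8415,   |z_1| = 1.8415.
    z_2 = (-0.23 - 0.856096) / (-0.34) = 3.1944,   |z_2| = 3.1944.
Moduli of all roots: 0.5000, 1.8415, 3.1944.
All moduli strictly greater than 1? No.
Verdict: Not invertible.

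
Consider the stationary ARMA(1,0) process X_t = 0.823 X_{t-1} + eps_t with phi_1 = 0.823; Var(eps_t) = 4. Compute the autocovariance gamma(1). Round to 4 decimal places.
\gamma(1) = 10.2023

Multiply the model equation by X_{t-k} and take expectations. With theta_0 = psi_0 = 1 and psi_j the MA(infinity) weights, this gives
  gamma(k) - sum_i phi_i gamma(k-i) = c_k,
  c_k = sigma^2 * sum_{j=k..q} theta_j psi_{j-k}   (c_k = 0 for k > q),
using gamma(-m) = gamma(m).
Pure AR (q = 0): c_0 = sigma^2 = 4, c_k = 0 for k >= 1.
Equations for k = 0 and k = 1 (AR order 1):
  gamma(0) = phi_1 gamma(1) + c_0
  gamma(1) = phi_1 gamma(0) + c_1
Substituting the second into the first: gamma(0) (1 - phi_1^2) = c_0 + phi_1 c_1, so
  gamma(0) = c_0 / (1 - phi_1^2) = 4 / (1 - (0.823)^2) = 4 / 0.322671 = 12.396528.
  gamma(1) = phi_1 gamma(0) = (0.823)(12.396528) = 10.202342.
Therefore gamma(1) = 10.2023 (to 4 decimal places).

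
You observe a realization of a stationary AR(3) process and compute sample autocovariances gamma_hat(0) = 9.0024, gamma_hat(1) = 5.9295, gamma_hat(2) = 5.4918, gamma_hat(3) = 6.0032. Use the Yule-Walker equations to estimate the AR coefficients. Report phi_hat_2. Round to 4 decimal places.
\hat\phi_{2} = 0.1470

The Yule-Walker equations for an AR(p) process read, in matrix form,
  Gamma_p phi = r_p,   with   (Gamma_p)_{ij} = gamma(|i - j|),
                       (r_p)_i = gamma(i),   i,j = 1..p.
Substitute the sample gammas (Toeplitz matrix and right-hand side of size 3):
  Gamma_p = [[9.0024, 5.9295, 5.4918], [5.9295, 9.0024, 5.9295], [5.4918, 5.9295, 9.0024]]
  r_p     = [5.9295, 5.4918, 6.0032]
Written out (R1..R3):
  (R1) 9.0024 phi_1 + 5.9295 phi_2 + 5.4918 phi_3 = 5.9295
  (R2) 5.9295 phi_1 + 9.0024 phi_2 + 5.9295 phi_3 = 5.4918
  (R3) 5.4918 phi_1 + 5.9295 phi_2 + 9.0024 phi_3 = 6.0032
Gaussian elimination:
  R2 <- R2 - (5.9295/9.0024) R1 = R2 - (0.658658) R1:  5.096889 phi_2 + 2.312284 phi_3 = 1.586289
  R3 <- R3 - (5.4918/9.0024) R1 = R3 - (0.610037) R1:  2.312284 phi_2 + 5.652197 phi_3 = 2.385984
  R3 <- R3 - (2.312284/5.096889) R2 = R3 - (0.453666) R2:  4.603193 phi_3 = 1.666339
Back-substitution:
  phi_hat_3 = 1.666339 / 4.603193 = 0.361996
  phi_hat_2 = (1.586289 - (2.312284)(0.361996)) / 5.096889 = 0.147002
  phi_hat_1 = (5.9295 - (5.9295)(0.147002) - (5.4918)(0.361996)) / 9.0024 = 0.341003
So phi_hat = [0.3410, 0.1470, 0.3620].
Therefore phi_hat_2 = 0.1470.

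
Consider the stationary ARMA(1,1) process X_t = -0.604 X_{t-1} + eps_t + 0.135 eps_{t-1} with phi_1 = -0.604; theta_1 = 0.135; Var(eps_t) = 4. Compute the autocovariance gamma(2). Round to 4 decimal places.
\gamma(2) = 1.6384

Multiply the model equation by X_{t-k} and take expectations. With theta_0 = psi_0 = 1 and psi_j the MA(infinity) weights, this gives
  gamma(k) - sum_i phi_i gamma(k-i) = c_k,
  c_k = sigma^2 * sum_{j=k..q} theta_j psi_{j-k}   (c_k = 0 for k > q),
using gamma(-m) = gamma(m).
psi-weights needed (psi_j = theta_j + sum_i phi_i psi_{j-i}):
  psi_1 = theta_1 + phi_1 = 0.135 + (-0.604) = -0.469
Right-hand sides:
  c_0 = sigma^2 (1 + theta_1 psi_1) = 4 * (1 + (0.135)(-0.469)) = 4 * 0.936685 = 3.74674
  c_1 = sigma^2 theta_1 = 4 * (0.135) = 0.54
  c_2 = 0
Equations for k = 0 and k = 1 (AR order 1):
  gamma(0) = phi_1 gamma(1) + c_0
  gamma(1) = phi_1 gamma(0) + c_1
Substituting the second into the first: gamma(0) (1 - phi_1^2) = c_0 + phi_1 c_1, so
  gamma(0) = (c_0 + phi_1 c_1) / (1 - phi_1^2) = (3.74674 + (-0.604)(0.54)) / (1 - (-0.604)^2) = 3.42058 / 0.635184 = 5.38518.
  gamma(1) = phi_1 gamma(0) + c_1 = (-0.604)(5.38518) + (0.54) = -2.712649.
For k = 2 (> q): gamma(2) = phi_1 gamma(1) = (-0.604)(-2.712649) = 1.63844.
Therefore gamma(2) = 1.6384 (to 4 decimal places).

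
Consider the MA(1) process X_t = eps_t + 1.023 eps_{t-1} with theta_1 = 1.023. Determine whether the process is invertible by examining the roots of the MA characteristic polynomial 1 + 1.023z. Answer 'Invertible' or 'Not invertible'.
\text{Not invertible}

The MA(q) characteristic polynomial is P(z) = 1 + 1.023z.
Invertibility requires all roots to lie outside the unit circle, i.e. |z| > 1 for every root.
This is linear in z: 1 + (1.023) z = 0  =>  z = -1/(1.023) = -0.977517,  |z| = 0.977517.
Moduli of all roots: 0.9775.
All moduli strictly greater than 1? No.
Verdict: Not invertible.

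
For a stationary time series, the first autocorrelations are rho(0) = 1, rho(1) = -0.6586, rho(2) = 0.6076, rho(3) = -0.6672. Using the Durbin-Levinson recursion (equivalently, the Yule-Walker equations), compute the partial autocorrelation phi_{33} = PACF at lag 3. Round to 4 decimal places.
\phi_{33} = -0.3660

The PACF at lag k is phi_{kk}, the last component of the solution
to the Yule-Walker system G_k phi = r_k where
  (G_k)_{ij} = rho(|i - j|), (r_k)_i = rho(i), i,j = 1..k.
Equivalently, Durbin-Levinson gives phi_{kk} iteratively:
  phi_{11} = rho(1)
  phi_{kk} = [rho(k) - sum_{j=1..k-1} phi_{k-1,j} rho(k-j)]
            / [1 - sum_{j=1..k-1} phi_{k-1,j} rho(j)],
  phi_{k,j} = phi_{k-1,j} - phi_{kk} phi_{k-1,k-j},  j = 1..k-1.
Step k = 1:
  phi_11 = rho(1) = -0.6586.
Step k = 2:
  phi_22 = [rho(2) - phi_11 rho(1)] / [1 - phi_11 rho(1)] = [0.6076 - (-0.6586)(-0.6586)] / [1 - (-0.6586)(-0.6586)]
         = 0.17384604 / 0.56624604 = 0.307015.
  Update: phi_21 = phi_11 - phi_22 phi_11 = -0.6586 - (0.307015)(-0.6586) = -0.4564.
Step k = 3:
  phi_33 = [rho(3) - phi_21 rho(2) - phi_22 rho(1)] / [1 - phi_21 rho(1) - phi_22 rho(2)]
    numerator   = -0.6672 - (-0.4564)(0.6076) - (0.307015)(-0.6586) = -0.18769132
    denominator = 1 - (-0.4564)(-0.6586) - (0.307015)(0.6076) = 0.51287269
  phi_33 = -0.18769132 / 0.51287269 = -0.366.
Therefore phi_{33} = -0.3660.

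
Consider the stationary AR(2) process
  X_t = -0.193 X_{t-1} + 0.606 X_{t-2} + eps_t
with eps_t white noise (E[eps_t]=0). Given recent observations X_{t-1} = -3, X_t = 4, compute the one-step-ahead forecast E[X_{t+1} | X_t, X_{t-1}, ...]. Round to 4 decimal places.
E[X_{t+1} \mid \mathcal F_t] = -2.5900

For an AR(p) model X_t = c + sum_i phi_i X_{t-i} + eps_t, the
one-step-ahead conditional mean is
  E[X_{t+1} | X_t, ...] = c + sum_i phi_i X_{t+1-i}.
Substitute known values:
  E[X_{t+1} | ...] = (-0.193) * (4) + (0.606) * (-3)
                   = -2.5900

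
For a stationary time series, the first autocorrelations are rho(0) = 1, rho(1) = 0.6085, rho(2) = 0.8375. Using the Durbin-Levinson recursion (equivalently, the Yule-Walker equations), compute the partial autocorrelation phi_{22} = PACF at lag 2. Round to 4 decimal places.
\phi_{22} = 0.7420

The PACF at lag k is phi_{kk}, the last component of the solution
to the Yule-Walker system G_k phi = r_k where
  (G_k)_{ij} = rho(|i - j|), (r_k)_i = rho(i), i,j = 1..k.
Equivalently, Durbin-Levinson gives phi_{kk} iteratively:
  phi_{11} = rho(1)
  phi_{kk} = [rho(k) - sum_{j=1..k-1} phi_{k-1,j} rho(k-j)]
            / [1 - sum_{j=1..k-1} phi_{k-1,j} rho(j)],
  phi_{k,j} = phi_{k-1,j} - phi_{kk} phi_{k-1,k-j},  j = 1..k-1.
Step k = 1:
  phi_11 = rho(1) = 0.6085.
Step k = 2:
  phi_22 = [rho(2) - phi_11 rho(1)] / [1 - phi_11 rho(1)] = [0.8375 - (0.6085)(0.6085)] / [1 - (0.6085)(0.6085)]
         = 0.46722775 / 0.62972775 = 0.742.
Therefore phi_{22} = 0.7420.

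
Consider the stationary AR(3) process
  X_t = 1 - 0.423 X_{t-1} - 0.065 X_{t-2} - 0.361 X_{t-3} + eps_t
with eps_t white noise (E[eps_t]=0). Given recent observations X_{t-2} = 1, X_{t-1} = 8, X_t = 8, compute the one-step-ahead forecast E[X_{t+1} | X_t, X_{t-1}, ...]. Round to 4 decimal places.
E[X_{t+1} \mid \mathcal F_t] = -3.2650

For an AR(p) model X_t = c + sum_i phi_i X_{t-i} + eps_t, the
one-step-ahead conditional mean is
  E[X_{t+1} | X_t, ...] = c + sum_i phi_i X_{t+1-i}.
Substitute known values:
  E[X_{t+1} | ...] = 1 + (-0.423) * (8) + (-0.065) * (8) + (-0.361) * (1)
                   = -3.2650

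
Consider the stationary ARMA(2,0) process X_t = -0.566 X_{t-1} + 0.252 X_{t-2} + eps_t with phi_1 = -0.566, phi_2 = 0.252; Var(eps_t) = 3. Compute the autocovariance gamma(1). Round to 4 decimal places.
\gamma(1) = -5.6711

Multiply the model equation by X_{t-k} and take expectations. With theta_0 = psi_0 = 1 and psi_j the MA(infinity) weights, this gives
  gamma(k) - sum_i phi_i gamma(k-i) = c_k,
  c_k = sigma^2 * sum_{j=k..q} theta_j psi_{j-k}   (c_k = 0 for k > q),
using gamma(-m) = gamma(m).
Pure AR (q = 0): c_0 = sigma^2 = 3, c_k = 0 for k >= 1.
Equations for k = 0, 1, 2 (AR order 2, c_2 = 0):
  (E0) gamma(0) = phi_1 gamma(1) + phi_2 gamma(2) + c_0
  (E1) gamma(1) = phi_1 gamma(0) + phi_2 gamma(1) + c_1
  (E2) gamma(2) = phi_1 gamma(1) + phi_2 gamma(0)
From (E1): gamma(1) = A gamma(0) + B with
  A = phi_1 / (1 - phi_2) = -0.566 / 0.748 = -0.756684,   B = c_1 / (1 - phi_2) = 0 / 0.748 = 0.
Insert (E2) into (E0): gamma(0) (1 - phi_2^2) = phi_1 (1 + phi_2) gamma(1) + c_0.
  phi_1 (1 + phi_2) = (-0.566)(1.252) = -0.708632,   1 - phi_2^2 = 0.936496.
Replace gamma(1) by A gamma(0) + B and collect gamma(0):
  gamma(0) [0.936496 - (-0.708632)(-0.756684)] = c_0 = 3
  gamma(0) * 0.400285 = 3
  gamma(0) = 3 / 0.400285 = 7.494657.
  gamma(1) = A gamma(0) = (-0.756684)(7.494657) = -5.671091.
Therefore gamma(1) = -5.6711 (to 4 decimal places).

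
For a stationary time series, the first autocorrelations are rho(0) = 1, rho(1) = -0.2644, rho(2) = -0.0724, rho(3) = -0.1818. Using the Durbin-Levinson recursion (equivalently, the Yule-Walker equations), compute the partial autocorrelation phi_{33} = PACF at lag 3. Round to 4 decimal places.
\phi_{33} = -0.2690

The PACF at lag k is phi_{kk}, the last component of the solution
to the Yule-Walker system G_k phi = r_k where
  (G_k)_{ij} = rho(|i - j|), (r_k)_i = rho(i), i,j = 1..k.
Equivalently, Durbin-Levinson gives phi_{kk} iteratively:
  phi_{11} = rho(1)
  phi_{kk} = [rho(k) - sum_{j=1..k-1} phi_{k-1,j} rho(k-j)]
            / [1 - sum_{j=1..k-1} phi_{k-1,j} rho(j)],
  phi_{k,j} = phi_{k-1,j} - phi_{kk} phi_{k-1,k-j},  j = 1..k-1.
Step k = 1:
  phi_11 = rho(1) = -0.2644.
Step k = 2:
  phi_22 = [rho(2) - phi_11 rho(1)] / [1 - phi_11 rho(1)] = [-0.0724 - (-0.2644)(-0.2644)] / [1 - (-0.2644)(-0.2644)]
         = -0.14230736 / 0.93009264 = -0.153003.
  Update: phi_21 = phi_11 - phi_22 phi_11 = -0.2644 - (-0.153003)(-0.2644) = -0.304854.
Step k = 3:
  phi_33 = [rho(3) - phi_21 rho(2) - phi_22 rho(1)] / [1 - phi_21 rho(1) - phi_22 rho(2)]
    numerator   = -0.1818 - (-0.304854)(-0.0724) - (-0.153003)(-0.2644) = -0.24432554
    denominator = 1 - (-0.304854)(-0.2644) - (-0.153003)(-0.0724) = 0.90831913
  phi_33 = -0.24432554 / 0.90831913 = -0.269.
Therefore phi_{33} = -0.2690.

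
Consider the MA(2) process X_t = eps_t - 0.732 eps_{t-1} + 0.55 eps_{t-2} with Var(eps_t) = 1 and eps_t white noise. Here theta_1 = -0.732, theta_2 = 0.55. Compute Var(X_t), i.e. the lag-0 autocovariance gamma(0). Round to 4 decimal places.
\gamma(0) = 1.8383

For an MA(q) process X_t = eps_t + sum_i theta_i eps_{t-i} with
Var(eps_t) = sigma^2, the variance is
  gamma(0) = sigma^2 * (1 + sum_i theta_i^2).
  sum_i theta_i^2 = (-0.732)^2 + (0.55)^2 = 0.535824 + 0.3025 = 0.838324.
  gamma(0) = 1 * (1 + 0.838324) = 1 * 1.838324 = 1.838324, which rounds to 1.8383.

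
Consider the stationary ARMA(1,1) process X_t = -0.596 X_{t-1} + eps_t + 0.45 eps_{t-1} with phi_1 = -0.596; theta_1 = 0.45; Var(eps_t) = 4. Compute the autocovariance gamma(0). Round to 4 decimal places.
\gamma(0) = 4.1322

Multiply the model equation by X_{t-k} and take expectations. With theta_0 = psi_0 = 1 and psi_j the MA(infinity) weights, this gives
  gamma(k) - sum_i phi_i gamma(k-i) = c_k,
  c_k = sigma^2 * sum_{j=k..q} theta_j psi_{j-k}   (c_k = 0 for k > q),
using gamma(-m) = gamma(m).
psi-weights needed (psi_j = theta_j + sum_i phi_i psi_{j-i}):
  psi_1 = theta_1 + phi_1 = 0.45 + (-0.596) = -0.146
Right-hand sides:
  c_0 = sigma^2 (1 + theta_1 psi_1) = 4 * (1 + (0.45)(-0.146)) = 4 * 0.9343 = 3.7372
  c_1 = sigma^2 theta_1 = 4 * (0.45) = 1.8
  c_2 = 0
Equations for k = 0 and k = 1 (AR order 1):
  gamma(0) = phi_1 gamma(1) + c_0
  gamma(1) = phi_1 gamma(0) + c_1
Substituting the second into the first: gamma(0) (1 - phi_1^2) = c_0 + phi_1 c_1, so
  gamma(0) = (c_0 + phi_1 c_1) / (1 - phi_1^2) = (3.7372 + (-0.596)(1.8)) / (1 - (-0.596)^2) = 2.6644 / 0.644784 = 4.132237.
Therefore gamma(0) = 4.1322 (to 4 decimal places).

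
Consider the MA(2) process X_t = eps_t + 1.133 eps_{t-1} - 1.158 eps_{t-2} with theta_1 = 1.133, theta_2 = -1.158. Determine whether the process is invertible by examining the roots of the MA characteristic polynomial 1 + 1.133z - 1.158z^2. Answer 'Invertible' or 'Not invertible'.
\text{Not invertible}

The MA(q) characteristic polynomial is P(z) = 1 + 1.133z - 1.158z^2.
Invertibility requires all roots to lie outside the unit circle, i.e. |z| > 1 for every root.
Set 1 + (1.133) z + (-1.158) z^2 = 0, i.e. a z^2 + b z + c = 0 with a = -1.158, b = 1.133, c = 1.
Discriminant D = b^2 - 4ac = (1.133)^2 - 4*(-1.158)*1 = 1.283689 - (-4.632) = 5.915689.
D >= 0, so the roots are real: z = (-b +/- sqrt(D)) / (2a) = (-1.133 +/- 2.432219) / (-2.316).
  z_1 = (-1.133 + 2.432219) / (-2.316) = -0.561,   |z_1| = 0.561.
  z_2 = (-1.133 - 2.432219) / (-2.316) = 1.5394,   |z_2| = 1.5394.
Moduli of all roots: 0.5610, 1.5394.
All moduli strictly greater than 1? No.
Verdict: Not invertible.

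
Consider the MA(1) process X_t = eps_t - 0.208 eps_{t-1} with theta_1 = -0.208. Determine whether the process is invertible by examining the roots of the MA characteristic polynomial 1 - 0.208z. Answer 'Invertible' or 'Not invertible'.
\text{Invertible}

The MA(q) characteristic polynomial is P(z) = 1 - 0.208z.
Invertibility requires all roots to lie outside the unit circle, i.e. |z| > 1 for every root.
This is linear in z: 1 + (-0.208) z = 0  =>  z = -1/(-0.208) = 4.807692,  |z| = 4.807692.
Moduli of all roots: 4.8077.
All moduli strictly greater than 1? Yes.
Verdict: Invertible.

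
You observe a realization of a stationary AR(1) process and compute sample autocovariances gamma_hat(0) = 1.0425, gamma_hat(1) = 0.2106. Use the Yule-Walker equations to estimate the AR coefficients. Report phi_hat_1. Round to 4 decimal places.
\hat\phi_{1} = 0.2020

The Yule-Walker equations for an AR(p) process read, in matrix form,
  Gamma_p phi = r_p,   with   (Gamma_p)_{ij} = gamma(|i - j|),
                       (r_p)_i = gamma(i),   i,j = 1..p.
Substitute the sample gammas (Toeplitz matrix and right-hand side of size 1):
  Gamma_p = [[1.0425]]
  r_p     = [0.2106]
With p = 1 this is the single equation gamma(0) phi_1 = gamma(1):
  phi_hat_1 = gamma(1) / gamma(0) = 0.2106 / 1.0425 = 0.2020.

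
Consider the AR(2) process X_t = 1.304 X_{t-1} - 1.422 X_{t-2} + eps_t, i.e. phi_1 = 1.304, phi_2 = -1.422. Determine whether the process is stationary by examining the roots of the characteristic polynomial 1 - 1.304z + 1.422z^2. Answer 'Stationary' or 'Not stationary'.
\text{Not stationary}

The AR(p) characteristic polynomial is P(z) = 1 - 1.304z + 1.422z^2.
Stationarity requires all roots to lie outside the unit circle, i.e. |z| > 1 for every root.
Set 1 + (-1.304) z + (1.422) z^2 = 0, i.e. a z^2 + b z + c = 0 with a = 1.422, b = -1.304, c = 1.
Discriminant D = b^2 - 4ac = (-1.304)^2 - 4*(1.422)*1 = 1.700416 - (5.688) = -3.987584.
D < 0, so the roots are the complex-conjugate pair z = (-b +/- i sqrt(-D)) / (2a) = 0.4585 +/- 0.7021i.
For a conjugate pair |z|^2 = z * conj(z) = (product of roots) = c/a = 1/(1.422) = 0.703235, so |z| = sqrt(0.703235) = 0.8386 for both roots.
Moduli of all roots: 0.8386, 0.8386.
All moduli strictly greater than 1? No.
Verdict: Not stationary.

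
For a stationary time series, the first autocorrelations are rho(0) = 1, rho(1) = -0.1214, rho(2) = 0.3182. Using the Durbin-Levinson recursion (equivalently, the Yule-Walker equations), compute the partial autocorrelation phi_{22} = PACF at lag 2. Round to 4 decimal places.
\phi_{22} = 0.3080

The PACF at lag k is phi_{kk}, the last component of the solution
to the Yule-Walker system G_k phi = r_k where
  (G_k)_{ij} = rho(|i - j|), (r_k)_i = rho(i), i,j = 1..k.
Equivalently, Durbin-Levinson gives phi_{kk} iteratively:
  phi_{11} = rho(1)
  phi_{kk} = [rho(k) - sum_{j=1..k-1} phi_{k-1,j} rho(k-j)]
            / [1 - sum_{j=1..k-1} phi_{k-1,j} rho(j)],
  phi_{k,j} = phi_{k-1,j} - phi_{kk} phi_{k-1,k-j},  j = 1..k-1.
Step k = 1:
  phi_11 = rho(1) = -0.1214.
Step k = 2:
  phi_22 = [rho(2) - phi_11 rho(1)] / [1 - phi_11 rho(1)] = [0.3182 - (-0.1214)(-0.1214)] / [1 - (-0.1214)(-0.1214)]
         = 0.30346204 / 0.98526204 = 0.308.
Therefore phi_{22} = 0.3080.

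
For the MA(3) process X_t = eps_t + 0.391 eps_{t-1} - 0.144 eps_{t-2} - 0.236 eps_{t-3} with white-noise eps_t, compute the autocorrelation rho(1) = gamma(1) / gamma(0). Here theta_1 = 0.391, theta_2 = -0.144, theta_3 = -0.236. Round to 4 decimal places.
\rho(1) = 0.2999

For an MA(q) process with theta_0 = 1, the autocovariance is
  gamma(k) = sigma^2 * sum_{i=0..q-k} theta_i * theta_{i+k},
and rho(k) = gamma(k) / gamma(0). Sigma^2 cancels.
  numerator   = (1)*(0.391) + (0.391)*(-0.144) + (-0.144)*(-0.236) = 0.36868.
  denominator = (1)^2 + (0.391)^2 + (-0.144)^2 + (-0.236)^2 = 1.229313.
  rho(1) = 0.36868 / 1.229313 = 0.2999.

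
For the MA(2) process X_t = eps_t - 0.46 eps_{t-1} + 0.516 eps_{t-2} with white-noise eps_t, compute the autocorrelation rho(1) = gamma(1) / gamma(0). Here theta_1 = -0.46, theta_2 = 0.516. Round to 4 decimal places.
\rho(1) = -0.4719

For an MA(q) process with theta_0 = 1, the autocovariance is
  gamma(k) = sigma^2 * sum_{i=0..q-k} theta_i * theta_{i+k},
and rho(k) = gamma(k) / gamma(0). Sigma^2 cancels.
  numerator   = (1)*(-0.46) + (-0.46)*(0.516) = -0.69736.
  denominator = (1)^2 + (-0.46)^2 + (0.516)^2 = 1.477856.
  rho(1) = -0.69736 / 1.477856 = -0.4719.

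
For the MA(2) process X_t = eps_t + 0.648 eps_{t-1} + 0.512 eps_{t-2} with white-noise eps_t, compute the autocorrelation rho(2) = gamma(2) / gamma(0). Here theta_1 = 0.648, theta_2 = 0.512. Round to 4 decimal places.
\rho(2) = 0.3044

For an MA(q) process with theta_0 = 1, the autocovariance is
  gamma(k) = sigma^2 * sum_{i=0..q-k} theta_i * theta_{i+k},
and rho(k) = gamma(k) / gamma(0). Sigma^2 cancels.
  numerator   = (1)*(0.512) = 0.512.
  denominator = (1)^2 + (0.648)^2 + (0.512)^2 = 1.682048.
  rho(2) = 0.512 / 1.682048 = 0.3044.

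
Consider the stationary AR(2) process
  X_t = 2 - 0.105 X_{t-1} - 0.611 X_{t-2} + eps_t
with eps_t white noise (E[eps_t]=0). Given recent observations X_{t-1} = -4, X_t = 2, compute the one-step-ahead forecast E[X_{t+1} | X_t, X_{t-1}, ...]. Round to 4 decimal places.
E[X_{t+1} \mid \mathcal F_t] = 4.2340

For an AR(p) model X_t = c + sum_i phi_i X_{t-i} + eps_t, the
one-step-ahead conditional mean is
  E[X_{t+1} | X_t, ...] = c + sum_i phi_i X_{t+1-i}.
Substitute known values:
  E[X_{t+1} | ...] = 2 + (-0.105) * (2) + (-0.611) * (-4)
                   = 4.2340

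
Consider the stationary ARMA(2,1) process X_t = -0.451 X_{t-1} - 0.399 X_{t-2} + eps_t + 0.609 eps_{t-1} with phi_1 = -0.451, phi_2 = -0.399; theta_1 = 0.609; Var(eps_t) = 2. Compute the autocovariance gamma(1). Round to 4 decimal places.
\gamma(1) = 0.0335

Multiply the model equation by X_{t-k} and take expectations. With theta_0 = psi_0 = 1 and psi_j the MA(infinity) weights, this gives
  gamma(k) - sum_i phi_i gamma(k-i) = c_k,
  c_k = sigma^2 * sum_{j=k..q} theta_j psi_{j-k}   (c_k = 0 for k > q),
using gamma(-m) = gamma(m).
psi-weights needed (psi_j = theta_j + sum_i phi_i psi_{j-i}):
  psi_1 = theta_1 + phi_1 = 0.609 + (-0.451) = 0.158
Right-hand sides:
  c_0 = sigma^2 (1 + theta_1 psi_1) = 2 * (1 + (0.609)(0.158)) = 2 * 1.096222 = 2.192444
  c_1 = sigma^2 theta_1 = 2 * (0.609) = 1.218
  c_2 = 0
Equations for k = 0, 1, 2 (AR order 2, c_2 = 0):
  (E0) gamma(0) = phi_1 gamma(1) + phi_2 gamma(2) + c_0
  (E1) gamma(1) = phi_1 gamma(0) + phi_2 gamma(1) + c_1
  (E2) gamma(2) = phi_1 gamma(1) + phi_2 gamma(0)
From (E1): gamma(1) = A gamma(0) + B with
  A = phi_1 / (1 - phi_2) = -0.451 / 1.399 = -0.322373,   B = c_1 / (1 - phi_2) = 1.218 / 1.399 = 0.870622.
Insert (E2) into (E0): gamma(0) (1 - phi_2^2) = phi_1 (1 + phi_2) gamma(1) + c_0.
  phi_1 (1 + phi_2) = (-0.451)(0.601) = -0.271051,   1 - phi_2^2 = 0.840799.
Replace gamma(1) by A gamma(0) + B and collect gamma(0):
  gamma(0) [0.840799 - (-0.271051)(-0.322373)] = (-0.271051)(0.870622) + 2.192444
  gamma(0) * 0.753419 = 1.956461
  gamma(0) = 1.956461 / 0.753419 = 2.596775.
  gamma(1) = A gamma(0) + B = (-0.322373)(2.596775) + (0.870622) = 0.033491.
Therefore gamma(1) = 0.0335 (to 4 decimal places).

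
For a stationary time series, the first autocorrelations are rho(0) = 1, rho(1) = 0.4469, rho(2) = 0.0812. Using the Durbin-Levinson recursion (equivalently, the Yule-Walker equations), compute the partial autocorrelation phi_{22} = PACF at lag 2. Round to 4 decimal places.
\phi_{22} = -0.1481

The PACF at lag k is phi_{kk}, the last component of the solution
to the Yule-Walker system G_k phi = r_k where
  (G_k)_{ij} = rho(|i - j|), (r_k)_i = rho(i), i,j = 1..k.
Equivalently, Durbin-Levinson gives phi_{kk} iteratively:
  phi_{11} = rho(1)
  phi_{kk} = [rho(k) - sum_{j=1..k-1} phi_{k-1,j} rho(k-j)]
            / [1 - sum_{j=1..k-1} phi_{k-1,j} rho(j)],
  phi_{k,j} = phi_{k-1,j} - phi_{kk} phi_{k-1,k-j},  j = 1..k-1.
Step k = 1:
  phi_11 = rho(1) = 0.4469.
Step k = 2:
  phi_22 = [rho(2) - phi_11 rho(1)] / [1 - phi_11 rho(1)] = [0.0812 - (0.4469)(0.4469)] / [1 - (0.4469)(0.4469)]
         = -0.11851961 / 0.80028039 = -0.1481.
Therefore phi_{22} = -0.1481.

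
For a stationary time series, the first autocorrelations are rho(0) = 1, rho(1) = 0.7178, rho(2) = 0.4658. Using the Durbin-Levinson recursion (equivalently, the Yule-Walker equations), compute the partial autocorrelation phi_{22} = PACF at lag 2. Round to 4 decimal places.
\phi_{22} = -0.1020

The PACF at lag k is phi_{kk}, the last component of the solution
to the Yule-Walker system G_k phi = r_k where
  (G_k)_{ij} = rho(|i - j|), (r_k)_i = rho(i), i,j = 1..k.
Equivalently, Durbin-Levinson gives phi_{kk} iteratively:
  phi_{11} = rho(1)
  phi_{kk} = [rho(k) - sum_{j=1..k-1} phi_{k-1,j} rho(k-j)]
            / [1 - sum_{j=1..k-1} phi_{k-1,j} rho(j)],
  phi_{k,j} = phi_{k-1,j} - phi_{kk} phi_{k-1,k-j},  j = 1..k-1.
Step k = 1:
  phi_11 = rho(1) = 0.7178.
Step k = 2:
  phi_22 = [rho(2) - phi_11 rho(1)] / [1 - phi_11 rho(1)] = [0.4658 - (0.7178)(0.7178)] / [1 - (0.7178)(0.7178)]
         = -0.04943684 / 0.48476316 = -0.102.
Therefore phi_{22} = -0.1020.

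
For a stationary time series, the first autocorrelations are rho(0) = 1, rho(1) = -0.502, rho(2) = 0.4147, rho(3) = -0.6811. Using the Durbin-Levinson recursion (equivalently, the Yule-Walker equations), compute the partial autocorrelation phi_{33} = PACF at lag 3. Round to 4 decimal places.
\phi_{33} = -0.5740

The PACF at lag k is phi_{kk}, the last component of the solution
to the Yule-Walker system G_k phi = r_k where
  (G_k)_{ij} = rho(|i - j|), (r_k)_i = rho(i), i,j = 1..k.
Equivalently, Durbin-Levinson gives phi_{kk} iteratively:
  phi_{11} = rho(1)
  phi_{kk} = [rho(k) - sum_{j=1..k-1} phi_{k-1,j} rho(k-j)]
            / [1 - sum_{j=1..k-1} phi_{k-1,j} rho(j)],
  phi_{k,j} = phi_{k-1,j} - phi_{kk} phi_{k-1,k-j},  j = 1..k-1.
Step k = 1:
  phi_11 = rho(1) = -0.502.
Step k = 2:
  phi_22 = [rho(2) - phi_11 rho(1)] / [1 - phi_11 rho(1)] = [0.4147 - (-0.502)(-0.502)] / [1 - (-0.502)(-0.502)]
         = 0.162696 / 0.747996 = 0.217509.
  Update: phi_21 = phi_11 - phi_22 phi_11 = -0.502 - (0.217509)(-0.502) = -0.39281.
Step k = 3:
  phi_33 = [rho(3) - phi_21 rho(2) - phi_22 rho(1)] / [1 - phi_21 rho(1) - phi_22 rho(2)]
    numerator   = -0.6811 - (-0.39281)(0.4147) - (0.217509)(-0.502) = -0.40901192
    denominator = 1 - (-0.39281)(-0.502) - (0.217509)(0.4147) = 0.71260813
  phi_33 = -0.40901192 / 0.71260813 = -0.574.
Therefore phi_{33} = -0.5740.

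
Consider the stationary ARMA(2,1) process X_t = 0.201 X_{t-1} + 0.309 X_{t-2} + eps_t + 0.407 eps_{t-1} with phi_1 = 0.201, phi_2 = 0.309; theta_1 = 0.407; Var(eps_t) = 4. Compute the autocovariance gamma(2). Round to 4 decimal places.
\gamma(2) = 2.9632

Multiply the model equation by X_{t-k} and take expectations. With theta_0 = psi_0 = 1 and psi_j the MA(infinity) weights, this gives
  gamma(k) - sum_i phi_i gamma(k-i) = c_k,
  c_k = sigma^2 * sum_{j=k..q} theta_j psi_{j-k}   (c_k = 0 for k > q),
using gamma(-m) = gamma(m).
psi-weights needed (psi_j = theta_j + sum_i phi_i psi_{j-i}):
  psi_1 = theta_1 + phi_1 = 0.407 + (0.201) = 0.608
Right-hand sides:
  c_0 = sigma^2 (1 + theta_1 psi_1) = 4 * (1 + (0.407)(0.608)) = 4 * 1.247456 = 4.989824
  c_1 = sigma^2 theta_1 = 4 * (0.407) = 1.628
  c_2 = 0
Equations for k = 0, 1, 2 (AR order 2, c_2 = 0):
  (E0) gamma(0) = phi_1 gamma(1) + phi_2 gamma(2) + c_0
  (E1) gamma(1) = phi_1 gamma(0) + phi_2 gamma(1) + c_1
  (E2) gamma(2) = phi_1 gamma(1) + phi_2 gamma(0)
From (E1): gamma(1) = A gamma(0) + B with
  A = phi_1 / (1 - phi_2) = 0.201 / 0.691 = 0.290883,   B = c_1 / (1 - phi_2) = 1.628 / 0.691 = 2.356006.
Insert (E2) into (E0): gamma(0) (1 - phi_2^2) = phi_1 (1 + phi_2) gamma(1) + c_0.
  phi_1 (1 + phi_2) = (0.201)(1.309) = 0.263109,   1 - phi_2^2 = 0.904519.
Replace gamma(1) by A gamma(0) + B and collect gamma(0):
  gamma(0) [0.904519 - (0.263109)(0.290883)] = (0.263109)(2.356006) + 4.989824
  gamma(0) * 0.827985 = 5.60971
  gamma(0) = 5.60971 / 0.827985 = 6.775134.
  gamma(1) = A gamma(0) + B = (0.290883)(6.775134) + (2.356006) = 4.326776.
  gamma(2) = phi_1 gamma(1) + phi_2 gamma(0) = (0.201)(4.326776) + (0.309)(6.775134) = 2.963198.
Therefore gamma(2) = 2.9632 (to 4 decimal places).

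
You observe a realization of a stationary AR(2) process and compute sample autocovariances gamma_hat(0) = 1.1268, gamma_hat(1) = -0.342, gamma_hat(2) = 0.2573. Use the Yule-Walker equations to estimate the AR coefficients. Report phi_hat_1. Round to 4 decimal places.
\hat\phi_{1} = -0.2580

The Yule-Walker equations for an AR(p) process read, in matrix form,
  Gamma_p phi = r_p,   with   (Gamma_p)_{ij} = gamma(|i - j|),
                       (r_p)_i = gamma(i),   i,j = 1..p.
Substitute the sample gammas (Toeplitz matrix and right-hand side of size 2):
  Gamma_p = [[1.1268, -0.342], [-0.342, 1.1268]]
  r_p     = [-0.342, 0.2573]
Written out:
  1.1268 phi_1 - 0.342 phi_2 = -0.342
  -0.342 phi_1 + 1.1268 phi_2 = 0.2573
Solve by Cramer's rule:
  det = gamma(0)^2 - gamma(1)^2 = (1.1268)^2 - (-0.342)^2 = 1.26967824 - 0.116964 = 1.15271424
  phi_hat_1 = [gamma(1) gamma(0) - gamma(1) gamma(2)] / det = [(-0.342)(1.1268) - (-0.342)(0.2573)] / 1.15271424 = -0.297369 / 1.15271424 = -0.258
  phi_hat_2 = [gamma(0) gamma(2) - gamma(1)^2] / det = [(1.1268)(0.2573) - (-0.342)^2] / 1.15271424 = 0.17296164 / 1.15271424 = 0.15
So phi_hat = [-0.2580, 0.1500].
Therefore phi_hat_1 = -0.2580.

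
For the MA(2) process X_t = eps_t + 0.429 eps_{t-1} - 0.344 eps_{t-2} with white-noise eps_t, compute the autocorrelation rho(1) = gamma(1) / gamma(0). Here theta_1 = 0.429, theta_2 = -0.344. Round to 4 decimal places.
\rho(1) = 0.2161

For an MA(q) process with theta_0 = 1, the autocovariance is
  gamma(k) = sigma^2 * sum_{i=0..q-k} theta_i * theta_{i+k},
and rho(k) = gamma(k) / gamma(0). Sigma^2 cancels.
  numerator   = (1)*(0.429) + (0.429)*(-0.344) = 0.281424.
  denominator = (1)^2 + (0.429)^2 + (-0.344)^2 = 1.302377.
  rho(1) = 0.281424 / 1.302377 = 0.2161.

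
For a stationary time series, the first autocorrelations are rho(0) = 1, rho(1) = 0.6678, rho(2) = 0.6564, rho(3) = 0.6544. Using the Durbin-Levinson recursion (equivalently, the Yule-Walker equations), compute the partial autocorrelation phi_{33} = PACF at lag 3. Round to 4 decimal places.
\phi_{33} = 0.2719

The PACF at lag k is phi_{kk}, the last component of the solution
to the Yule-Walker system G_k phi = r_k where
  (G_k)_{ij} = rho(|i - j|), (r_k)_i = rho(i), i,j = 1..k.
Equivalently, Durbin-Levinson gives phi_{kk} iteratively:
  phi_{11} = rho(1)
  phi_{kk} = [rho(k) - sum_{j=1..k-1} phi_{k-1,j} rho(k-j)]
            / [1 - sum_{j=1..k-1} phi_{k-1,j} rho(j)],
  phi_{k,j} = phi_{k-1,j} - phi_{kk} phi_{k-1,k-j},  j = 1..k-1.
Step k = 1:
  phi_11 = rho(1) = 0.6678.
Step k = 2:
  phi_22 = [rho(2) - phi_11 rho(1)] / [1 - phi_11 rho(1)] = [0.6564 - (0.6678)(0.6678)] / [1 - (0.6678)(0.6678)]
         = 0.21044316 / 0.55404316 = 0.379832.
  Update: phi_21 = phi_11 - phi_22 phi_11 = 0.6678 - (0.379832)(0.6678) = 0.414148.
Step k = 3:
  phi_33 = [rho(3) - phi_21 rho(2) - phi_22 rho(1)] / [1 - phi_21 rho(1) - phi_22 rho(2)]
    numerator   = 0.6544 - (0.414148)(0.6564) - (0.379832)(0.6678) = 0.12890139
    denominator = 1 - (0.414148)(0.6678) - (0.379832)(0.6564) = 0.47411018
  phi_33 = 0.12890139 / 0.47411018 = 0.2719.
Therefore phi_{33} = 0.2719.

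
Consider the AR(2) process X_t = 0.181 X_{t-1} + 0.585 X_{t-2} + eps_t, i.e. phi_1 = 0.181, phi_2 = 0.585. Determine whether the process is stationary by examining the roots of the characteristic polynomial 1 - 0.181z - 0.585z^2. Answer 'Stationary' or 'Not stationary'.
\text{Stationary}

The AR(p) characteristic polynomial is P(z) = 1 - 0.181z - 0.585z^2.
Stationarity requires all roots to lie outside the unit circle, i.e. |z| > 1 for every root.
Set 1 + (-0.181) z + (-0.585) z^2 = 0, i.e. a z^2 + b z + c = 0 with a = -0.585, b = -0.181, c = 1.
Discriminant D = b^2 - 4ac = (-0.181)^2 - 4*(-0.585)*1 = 0.032761 - (-2.34) = 2.372761.
D >= 0, so the roots are real: z = (-b +/- sqrt(D)) / (2a) = (0.181 +/- 1.540377) / (-1.17).
  z_1 = (0.181 + 1.540377) / (-1.17) = -1.4713,   |z_1| = 1.4713.
  z_2 = (0.181 - 1.540377) / (-1.17) = 1.1619,   |z_2| = 1.1619.
Moduli of all roots: 1.4713, 1.1619.
All moduli strictly greater than 1? Yes.
Verdict: Stationary.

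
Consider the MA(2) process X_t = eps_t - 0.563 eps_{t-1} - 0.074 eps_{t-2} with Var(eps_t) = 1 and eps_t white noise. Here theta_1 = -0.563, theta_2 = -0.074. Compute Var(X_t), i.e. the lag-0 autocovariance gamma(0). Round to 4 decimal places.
\gamma(0) = 1.3224

For an MA(q) process X_t = eps_t + sum_i theta_i eps_{t-i} with
Var(eps_t) = sigma^2, the variance is
  gamma(0) = sigma^2 * (1 + sum_i theta_i^2).
  sum_i theta_i^2 = (-0.563)^2 + (-0.074)^2 = 0.316969 + 0.005476 = 0.322445.
  gamma(0) = 1 * (1 + 0.322445) = 1 * 1.322445 = 1.322445, which rounds to 1.3224.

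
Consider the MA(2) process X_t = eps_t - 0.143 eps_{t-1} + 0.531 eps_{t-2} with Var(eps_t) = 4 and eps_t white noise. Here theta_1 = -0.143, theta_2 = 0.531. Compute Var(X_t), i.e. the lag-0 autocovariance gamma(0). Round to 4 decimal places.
\gamma(0) = 5.2096

For an MA(q) process X_t = eps_t + sum_i theta_i eps_{t-i} with
Var(eps_t) = sigma^2, the variance is
  gamma(0) = sigma^2 * (1 + sum_i theta_i^2).
  sum_i theta_i^2 = (-0.143)^2 + (0.531)^2 = 0.020449 + 0.281961 = 0.30241.
  gamma(0) = 4 * (1 + 0.30241) = 4 * 1.30241 = 5.20964, which rounds to 5.2096.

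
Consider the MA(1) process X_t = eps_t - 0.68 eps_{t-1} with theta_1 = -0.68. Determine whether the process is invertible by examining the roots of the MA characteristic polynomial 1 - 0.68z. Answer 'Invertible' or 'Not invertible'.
\text{Invertible}

The MA(q) characteristic polynomial is P(z) = 1 - 0.68z.
Invertibility requires all roots to lie outside the unit circle, i.e. |z| > 1 for every root.
This is linear in z: 1 + (-0.68) z = 0  =>  z = -1/(-0.68) = 1.470588,  |z| = 1.470588.
Moduli of all roots: 1.4706.
All moduli strictly greater than 1? Yes.
Verdict: Invertible.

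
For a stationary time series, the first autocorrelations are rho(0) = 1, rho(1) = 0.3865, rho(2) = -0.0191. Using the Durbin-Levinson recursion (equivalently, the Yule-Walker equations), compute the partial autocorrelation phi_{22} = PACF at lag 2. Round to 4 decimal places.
\phi_{22} = -0.1981

The PACF at lag k is phi_{kk}, the last component of the solution
to the Yule-Walker system G_k phi = r_k where
  (G_k)_{ij} = rho(|i - j|), (r_k)_i = rho(i), i,j = 1..k.
Equivalently, Durbin-Levinson gives phi_{kk} iteratively:
  phi_{11} = rho(1)
  phi_{kk} = [rho(k) - sum_{j=1..k-1} phi_{k-1,j} rho(k-j)]
            / [1 - sum_{j=1..k-1} phi_{k-1,j} rho(j)],
  phi_{k,j} = phi_{k-1,j} - phi_{kk} phi_{k-1,k-j},  j = 1..k-1.
Step k = 1:
  phi_11 = rho(1) = 0.3865.
Step k = 2:
  phi_22 = [rho(2) - phi_11 rho(1)] / [1 - phi_11 rho(1)] = [-0.0191 - (0.3865)(0.3865)] / [1 - (0.3865)(0.3865)]
         = -0.16848225 / 0.85061775 = -0.1981.
Therefore phi_{22} = -0.1981.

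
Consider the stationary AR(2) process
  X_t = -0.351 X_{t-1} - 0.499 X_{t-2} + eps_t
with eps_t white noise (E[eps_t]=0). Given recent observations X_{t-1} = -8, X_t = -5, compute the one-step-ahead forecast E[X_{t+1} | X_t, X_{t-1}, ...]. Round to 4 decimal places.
E[X_{t+1} \mid \mathcal F_t] = 5.7470

For an AR(p) model X_t = c + sum_i phi_i X_{t-i} + eps_t, the
one-step-ahead conditional mean is
  E[X_{t+1} | X_t, ...] = c + sum_i phi_i X_{t+1-i}.
Substitute known values:
  E[X_{t+1} | ...] = (-0.351) * (-5) + (-0.499) * (-8)
                   = 5.7470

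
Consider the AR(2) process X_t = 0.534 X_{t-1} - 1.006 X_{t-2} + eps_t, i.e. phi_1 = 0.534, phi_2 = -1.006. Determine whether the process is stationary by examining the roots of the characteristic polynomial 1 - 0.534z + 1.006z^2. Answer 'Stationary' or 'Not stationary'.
\text{Not stationary}

The AR(p) characteristic polynomial is P(z) = 1 - 0.534z + 1.006z^2.
Stationarity requires all roots to lie outside the unit circle, i.e. |z| > 1 for every root.
Set 1 + (-0.534) z + (1.006) z^2 = 0, i.e. a z^2 + b z + c = 0 with a = 1.006, b = -0.534, c = 1.
Discriminant D = b^2 - 4ac = (-0.534)^2 - 4*(1.006)*1 = 0.285156 - (4.024) = -3.738844.
D < 0, so the roots are the complex-conjugate pair z = (-b +/- i sqrt(-D)) / (2a) = 0.2654 +/- 0.961i.
For a conjugate pair |z|^2 = z * conj(z) = (product of roots) = c/a = 1/(1.006) = 0.994036, so |z| = sqrt(0.994036) = 0.997 for both roots.
Moduli of all roots: 0.9970, 0.9970.
All moduli strictly greater than 1? No.
Verdict: Not stationary.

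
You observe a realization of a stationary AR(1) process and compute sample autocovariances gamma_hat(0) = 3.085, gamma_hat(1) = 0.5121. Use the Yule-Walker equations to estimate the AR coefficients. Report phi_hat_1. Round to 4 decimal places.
\hat\phi_{1} = 0.1660

The Yule-Walker equations for an AR(p) process read, in matrix form,
  Gamma_p phi = r_p,   with   (Gamma_p)_{ij} = gamma(|i - j|),
                       (r_p)_i = gamma(i),   i,j = 1..p.
Substitute the sample gammas (Toeplitz matrix and right-hand side of size 1):
  Gamma_p = [[3.085]]
  r_p     = [0.5121]
With p = 1 this is the single equation gamma(0) phi_1 = gamma(1):
  phi_hat_1 = gamma(1) / gamma(0) = 0.5121 / 3.085 = 0.1660.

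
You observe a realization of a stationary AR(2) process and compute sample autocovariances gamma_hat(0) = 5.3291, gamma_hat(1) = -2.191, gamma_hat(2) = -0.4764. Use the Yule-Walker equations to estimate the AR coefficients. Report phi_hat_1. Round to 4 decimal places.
\hat\phi_{1} = -0.5390

The Yule-Walker equations for an AR(p) process read, in matrix form,
  Gamma_p phi = r_p,   with   (Gamma_p)_{ij} = gamma(|i - j|),
                       (r_p)_i = gamma(i),   i,j = 1..p.
Substitute the sample gammas (Toeplitz matrix and right-hand side of size 2):
  Gamma_p = [[5.3291, -2.191], [-2.191, 5.3291]]
  r_p     = [-2.191, -0.4764]
Written out:
  5.3291 phi_1 - 2.191 phi_2 = -2.191
  -2.191 phi_1 + 5.3291 phi_2 = -0.4764
Solve by Cramer's rule:
  det = gamma(0)^2 - gamma(1)^2 = (5.3291)^2 - (-2.191)^2 = 28.39930681 - 4.800481 = 23.59882581
  phi_hat_1 = [gamma(1) gamma(0) - gamma(1) gamma(2)] / det = [(-2.191)(5.3291) - (-2.191)(-0.4764)] / 23.59882581 = -12.7198505 / 23.59882581 = -0.539
  phi_hat_2 = [gamma(0) gamma(2) - gamma(1)^2] / det = [(5.3291)(-0.4764) - (-2.191)^2] / 23.59882581 = -7.33926424 / 23.59882581 = -0.311
So phi_hat = [-0.5390, -0.3110].
Therefore phi_hat_1 = -0.5390.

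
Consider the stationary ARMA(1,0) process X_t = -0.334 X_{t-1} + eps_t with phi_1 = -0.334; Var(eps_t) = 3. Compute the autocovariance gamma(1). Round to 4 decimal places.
\gamma(1) = -1.1278

Multiply the model equation by X_{t-k} and take expectations. With theta_0 = psi_0 = 1 and psi_j the MA(infinity) weights, this gives
  gamma(k) - sum_i phi_i gamma(k-i) = c_k,
  c_k = sigma^2 * sum_{j=k..q} theta_j psi_{j-k}   (c_k = 0 for k > q),
using gamma(-m) = gamma(m).
Pure AR (q = 0): c_0 = sigma^2 = 3, c_k = 0 for k >= 1.
Equations for k = 0 and k = 1 (AR order 1):
  gamma(0) = phi_1 gamma(1) + c_0
  gamma(1) = phi_1 gamma(0) + c_1
Substituting the second into the first: gamma(0) (1 - phi_1^2) = c_0 + phi_1 c_1, so
  gamma(0) = c_0 / (1 - phi_1^2) = 3 / (1 - (-0.334)^2) = 3 / 0.888444 = 3.37669.
  gamma(1) = phi_1 gamma(0) = (-0.334)(3.37669) = -1.127814.
Therefore gamma(1) = -1.1278 (to 4 decimal places).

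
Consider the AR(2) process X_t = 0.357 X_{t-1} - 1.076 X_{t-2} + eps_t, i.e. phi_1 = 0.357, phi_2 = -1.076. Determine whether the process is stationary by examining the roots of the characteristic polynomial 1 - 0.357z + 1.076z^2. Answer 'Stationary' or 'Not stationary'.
\text{Not stationary}

The AR(p) characteristic polynomial is P(z) = 1 - 0.357z + 1.076z^2.
Stationarity requires all roots to lie outside the unit circle, i.e. |z| > 1 for every root.
Set 1 + (-0.357) z + (1.076) z^2 = 0, i.e. a z^2 + b z + c = 0 with a = 1.076, b = -0.357, c = 1.
Discriminant D = b^2 - 4ac = (-0.357)^2 - 4*(1.076)*1 = 0.127449 - (4.304) = -4.176551.
D < 0, so the roots are the complex-conjugate pair z = (-b +/- i sqrt(-D)) / (2a) = 0.1659 +/- 0.9497i.
For a conjugate pair |z|^2 = z * conj(z) = (product of roots) = c/a = 1/(1.076) = 0.929368, so |z| = sqrt(0.929368) = 0.964 for both roots.
Moduli of all roots: 0.9640, 0.9640.
All moduli strictly greater than 1? No.
Verdict: Not stationary.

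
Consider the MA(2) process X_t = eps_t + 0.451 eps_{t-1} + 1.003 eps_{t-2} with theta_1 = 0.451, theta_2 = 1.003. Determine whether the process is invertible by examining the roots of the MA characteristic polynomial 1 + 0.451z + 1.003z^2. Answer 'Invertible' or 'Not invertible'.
\text{Not invertible}

The MA(q) characteristic polynomial is P(z) = 1 + 0.451z + 1.003z^2.
Invertibility requires all roots to lie outside the unit circle, i.e. |z| > 1 for every root.
Set 1 + (0.451) z + (1.003) z^2 = 0, i.e. a z^2 + b z + c = 0 with a = 1.003, b = 0.451, c = 1.
Discriminant D = b^2 - 4ac = (0.451)^2 - 4*(1.003)*1 = 0.203401 - (4.012) = -3.808599.
D < 0, so the roots are the complex-conjugate pair z = (-b +/- i sqrt(-D)) / (2a) = -0.2248 +/- 0.9729i.
For a conjugate pair |z|^2 = z * conj(z) = (product of roots) = c/a = 1/(1.003) = 0.997009, so |z| = sqrt(0.997009) = 0.9985 for both roots.
Moduli of all roots: 0.9985, 0.9985.
All moduli strictly greater than 1? No.
Verdict: Not invertible.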